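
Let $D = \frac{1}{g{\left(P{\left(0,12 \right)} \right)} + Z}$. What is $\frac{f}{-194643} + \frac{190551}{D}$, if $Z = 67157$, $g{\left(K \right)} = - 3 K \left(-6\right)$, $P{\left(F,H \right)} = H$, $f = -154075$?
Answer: $\frac{2498825378808364}{194643} \approx 1.2838 \cdot 10^{10}$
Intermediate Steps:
$g{\left(K \right)} = 18 K$
$D = \frac{1}{67373}$ ($D = \frac{1}{18 \cdot 12 + 67157} = \frac{1}{216 + 67157} = \frac{1}{67373} \approx 1.4843 \cdot 10^{-5}$)
$\frac{f}{-194643} + \frac{190551}{D} = - \frac{154075}{-194643} + 190551 \frac{1}{\frac{1}{67373}} = \left(-154075\right) \left(- \frac{1}{194643}\right) + 190551 \cdot 67373 = \frac{154075}{194643} + 12837992523 = \frac{2498825378808364}{194643}$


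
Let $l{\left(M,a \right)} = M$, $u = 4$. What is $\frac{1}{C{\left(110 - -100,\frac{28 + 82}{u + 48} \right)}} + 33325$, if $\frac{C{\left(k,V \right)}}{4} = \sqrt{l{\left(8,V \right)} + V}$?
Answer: $33325 + \frac{\sqrt{6838}}{1052} \approx 33325.0$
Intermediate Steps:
$C{\left(k,V \right)} = 4 \sqrt{8 + V}$
$\frac{1}{C{\left(110 - -100,\frac{28 + 82}{u + 48} \right)}} + 33325 = \frac{1}{4 \sqrt{8 + \frac{28 + 82}{4 + 48}}} + 33325 = \frac{1}{4 \sqrt{8 + \frac{110}{52}}} + 33325 = \frac{1}{4 \sqrt{8 + 110 \cdot \frac{1}{52}}} + 33325 = \frac{1}{4 \sqrt{8 + \frac{55}{26}}} + 33325 = \frac{1}{4 \sqrt{\frac{263}{26}}} + 33325 = \frac{1}{4 \frac{\sqrt{6838}}{26}} + 33325 = \frac{1}{\frac{2}{13} \sqrt{6838}} + 33325 = \frac{\sqrt{6838}}{1052} + 33325 = 33325 + \frac{\sqrt{6838}}{1052}$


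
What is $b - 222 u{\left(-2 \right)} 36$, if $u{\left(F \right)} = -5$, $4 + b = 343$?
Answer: $40299$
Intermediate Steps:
$b = 339$ ($b = -4 + 343 = 339$)
$b - 222 u{\left(-2 \right)} 36 = 339 - 222 \left(\left(-5\right) 36\right) = 339 - -39960 = 339 + 39960 = 40299$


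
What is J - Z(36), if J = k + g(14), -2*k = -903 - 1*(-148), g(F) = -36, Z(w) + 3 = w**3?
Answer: -92623/2 ≈ -46312.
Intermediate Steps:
Z(w) = -3 + w**3
k = 755/2 (k = -(-903 - 1*(-148))/2 = -(-903 + 148)/2 = -1/2*(-755) = 755/2 ≈ 377.50)
J = 683/2 (J = 755/2 - 36 = 683/2 ≈ 341.50)
J - Z(36) = 683/2 - (-3 + 36**3) = 683/2 - (-3 + 46656) = 683/2 - 1*46653 = 683/2 - 46653 = -92623/2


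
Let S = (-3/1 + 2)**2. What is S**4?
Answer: 1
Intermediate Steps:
S = 1 (S = (-3*1 + 2)**2 = (-3 + 2)**2 = (-1)**2 = 1)
S**4 = 1**4 = 1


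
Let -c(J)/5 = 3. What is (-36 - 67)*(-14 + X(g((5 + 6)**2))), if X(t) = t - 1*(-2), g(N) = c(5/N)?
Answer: 2781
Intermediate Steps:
c(J) = -15 (c(J) = -5*3 = -15)
g(N) = -15
X(t) = 2 + t (X(t) = t + 2 = 2 + t)
(-36 - 67)*(-14 + X(g((5 + 6)**2))) = (-36 - 67)*(-14 + (2 - 15)) = -103*(-14 - 13) = -103*(-27) = 2781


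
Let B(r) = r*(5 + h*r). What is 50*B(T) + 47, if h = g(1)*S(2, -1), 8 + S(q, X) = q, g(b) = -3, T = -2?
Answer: 3147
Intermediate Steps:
S(q, X) = -8 + q
h = 18 (h = -3*(-8 + 2) = -3*(-6) = 18)
B(r) = r*(5 + 18*r)
50*B(T) + 47 = 50*(-2*(5 + 18*(-2))) + 47 = 50*(-2*(5 - 36)) + 47 = 50*(-2*(-31)) + 47 = 50*62 + 47 = 3100 + 47 = 3147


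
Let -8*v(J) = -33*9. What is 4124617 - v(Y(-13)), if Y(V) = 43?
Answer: 32996639/8 ≈ 4.1246e+6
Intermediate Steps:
v(J) = 297/8 (v(J) = -(-33)*9/8 = -⅛*(-297) = 297/8)
4124617 - v(Y(-13)) = 4124617 - 1*297/8 = 4124617 - 297/8 = 32996639/8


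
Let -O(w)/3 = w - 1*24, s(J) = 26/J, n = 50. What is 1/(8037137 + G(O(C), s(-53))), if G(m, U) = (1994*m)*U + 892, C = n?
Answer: 53/430059369 ≈ 1.2324e-7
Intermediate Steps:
C = 50
O(w) = 72 - 3*w (O(w) = -3*(w - 1*24) = -3*(w - 24) = -3*(-24 + w) = 72 - 3*w)
G(m, U) = 892 + 1994*U*m (G(m, U) = 1994*U*m + 892 = 892 + 1994*U*m)
1/(8037137 + G(O(C), s(-53))) = 1/(8037137 + (892 + 1994*(26/(-53))*(72 - 3*50))) = 1/(8037137 + (892 + 1994*(26*(-1/53))*(72 - 150))) = 1/(8037137 + (892 + 1994*(-26/53)*(-78))) = 1/(8037137 + (892 + 4043832/53)) = 1/(8037137 + 4091108/53) = 1/(430059369/53) = 53/430059369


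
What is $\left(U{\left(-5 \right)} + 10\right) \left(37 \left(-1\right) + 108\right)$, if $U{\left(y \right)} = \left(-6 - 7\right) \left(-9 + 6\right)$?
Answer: $3479$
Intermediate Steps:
$U{\left(y \right)} = 39$ ($U{\left(y \right)} = \left(-13\right) \left(-3\right) = 39$)
$\left(U{\left(-5 \right)} + 10\right) \left(37 \left(-1\right) + 108\right) = \left(39 + 10\right) \left(37 \left(-1\right) + 108\right) = 49 \left(-37 + 108\right) = 49 \cdot 71 = 3479$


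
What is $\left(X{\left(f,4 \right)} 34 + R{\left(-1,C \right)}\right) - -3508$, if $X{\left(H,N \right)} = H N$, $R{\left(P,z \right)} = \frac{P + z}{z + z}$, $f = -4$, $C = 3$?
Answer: $\frac{8893}{3} \approx 2964.3$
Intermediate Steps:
$R{\left(P,z \right)} = \frac{P + z}{2 z}$
$\left(X{\left(f,4 \right)} 34 + R{\left(-1,C \right)}\right) - -3508 = \left(\left(-4\right) 4 \cdot 34 + \frac{-1 + 3}{2 \cdot 3}\right) - -3508 = \left(\left(-16\right) 34 + \frac{1}{2} \cdot \frac{1}{3} \cdot 2\right) + 3508 = \left(-544 + \frac{1}{3}\right) + 3508 = - \frac{1631}{3} + 3508 = \frac{8893}{3}$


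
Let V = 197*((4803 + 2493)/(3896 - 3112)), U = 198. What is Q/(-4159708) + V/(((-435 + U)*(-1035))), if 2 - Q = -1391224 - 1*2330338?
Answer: -75437918603/85029631155 ≈ -0.88720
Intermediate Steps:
V = 89832/49 (V = 197*(7296/784) = 197*(7296*(1/784)) = 197*(456/49) = 89832/49 ≈ 1833.3)
Q = 3721564 (Q = 2 - (-1391224 - 1*2330338) = 2 - (-1391224 - 2330338) = 2 - 1*(-3721562) = 2 + 3721562 = 3721564)
Q/(-4159708) + V/(((-435 + U)*(-1035))) = 3721564/(-4159708) + 89832/(49*(((-435 + 198)*(-1035)))) = 3721564*(-1/4159708) + 89832/(49*((-237*(-1035)))) = -132913/148561 + (89832/49)/245295 = -132913/148561 + (89832/49)*(1/245295) = -132913/148561 + 29944/4006485 = -75437918603/85029631155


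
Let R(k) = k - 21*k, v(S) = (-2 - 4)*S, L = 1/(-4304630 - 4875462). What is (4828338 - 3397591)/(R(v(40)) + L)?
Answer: 13134389088724/44064441599 ≈ 298.07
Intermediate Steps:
L = -1/9180092 (L = 1/(-9180092) = -1/9180092 ≈ -1.0893e-7)
v(S) = -6*S
R(k) = -20*k
(4828338 - 3397591)/(R(v(40)) + L) = (4828338 - 3397591)/(-(-120)*40 - 1/9180092) = 1430747/(-20*(-240) - 1/9180092) = 1430747/(4800 - 1/9180092) = 1430747/(44064441599/9180092) = 1430747*(9180092/44064441599) = 13134389088724/44064441599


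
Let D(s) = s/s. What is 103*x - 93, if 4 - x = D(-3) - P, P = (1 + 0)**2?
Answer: 319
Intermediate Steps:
D(s) = 1
P = 1 (P = 1**2 = 1)
x = 4 (x = 4 - (1 - 1*1) = 4 - (1 - 1) = 4 - 1*0 = 4 + 0 = 4)
103*x - 93 = 103*4 - 93 = 412 - 93 = 319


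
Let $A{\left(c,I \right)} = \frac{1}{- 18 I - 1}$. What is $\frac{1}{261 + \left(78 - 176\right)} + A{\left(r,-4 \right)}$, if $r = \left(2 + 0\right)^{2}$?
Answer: $\frac{234}{11573} \approx 0.020219$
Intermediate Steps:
$r = 4$ ($r = 2^{2} = 4$)
$A{\left(c,I \right)} = \frac{1}{-1 - 18 I}$
$\frac{1}{261 + \left(78 - 176\right)} + A{\left(r,-4 \right)} = \frac{1}{261 + \left(78 - 176\right)} - \frac{1}{1 + 18 \left(-4\right)} = \frac{1}{261 - 98} - \frac{1}{1 - 72} = \frac{1}{163} - \frac{1}{-71} = \frac{1}{163} - - \frac{1}{71} = \frac{1}{163} + \frac{1}{71} = \frac{234}{11573}$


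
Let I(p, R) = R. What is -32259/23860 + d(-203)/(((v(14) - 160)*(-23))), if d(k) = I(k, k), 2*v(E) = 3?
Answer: -244887529/173963260 ≈ -1.4077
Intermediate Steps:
v(E) = 3/2 (v(E) = (½)*3 = 3/2)
d(k) = k
-32259/23860 + d(-203)/(((v(14) - 160)*(-23))) = -32259/23860 - 203*(-1/(23*(3/2 - 160))) = -32259*1/23860 - 203/((-317/2*(-23))) = -32259/23860 - 203/7291/2 = -32259/23860 - 203*2/7291 = -32259/23860 - 406/7291 = -244887529/173963260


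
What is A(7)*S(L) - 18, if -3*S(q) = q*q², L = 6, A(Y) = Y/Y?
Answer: -90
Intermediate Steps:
A(Y) = 1
S(q) = -q³/3 (S(q) = -q*q²/3 = -q³/3)
A(7)*S(L) - 18 = 1*(-⅓*6³) - 18 = 1*(-⅓*216) - 18 = 1*(-72) - 18 = -72 - 18 = -90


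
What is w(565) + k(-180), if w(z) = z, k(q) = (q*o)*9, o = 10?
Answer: -15635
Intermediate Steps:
k(q) = 90*q (k(q) = (q*10)*9 = (10*q)*9 = 90*q)
w(565) + k(-180) = 565 + 90*(-180) = 565 - 16200 = -15635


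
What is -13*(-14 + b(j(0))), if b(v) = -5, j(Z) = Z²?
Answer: 247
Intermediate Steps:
-13*(-14 + b(j(0))) = -13*(-14 - 5) = -13*(-19) = 247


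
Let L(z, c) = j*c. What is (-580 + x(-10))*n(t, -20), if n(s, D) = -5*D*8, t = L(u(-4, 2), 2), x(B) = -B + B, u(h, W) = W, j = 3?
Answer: -464000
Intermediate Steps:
x(B) = 0
L(z, c) = 3*c
t = 6 (t = 3*2 = 6)
n(s, D) = -40*D
(-580 + x(-10))*n(t, -20) = (-580 + 0)*(-40*(-20)) = -580*800 = -464000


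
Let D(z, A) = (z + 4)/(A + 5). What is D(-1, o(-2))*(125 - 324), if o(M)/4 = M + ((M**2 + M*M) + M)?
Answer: -199/7 ≈ -28.429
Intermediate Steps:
o(M) = 8*M + 8*M**2 (o(M) = 4*(M + ((M**2 + M*M) + M)) = 4*(M + ((M**2 + M**2) + M)) = 4*(M + (2*M**2 + M)) = 4*(M + (M + 2*M**2)) = 4*(2*M + 2*M**2) = 8*M + 8*M**2)
D(z, A) = (4 + z)/(5 + A)
D(-1, o(-2))*(125 - 324) = ((4 - 1)/(5 + 8*(-2)*(1 - 2)))*(125 - 324) = (3/(5 + 8*(-2)*(-1)))*(-199) = (3/(5 + 16))*(-199) = (3/21)*(-199) = ((1/21)*3)*(-199) = (1/7)*(-199) = -199/7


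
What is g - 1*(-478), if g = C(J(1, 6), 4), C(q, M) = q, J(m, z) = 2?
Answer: 480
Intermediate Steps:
g = 2
g - 1*(-478) = 2 - 1*(-478) = 2 + 478 = 480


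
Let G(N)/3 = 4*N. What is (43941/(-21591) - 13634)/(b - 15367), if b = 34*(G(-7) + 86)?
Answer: 98138545/110106903 ≈ 0.89130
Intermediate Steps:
G(N) = 12*N (G(N) = 3*(4*N) = 12*N)
b = 68 (b = 34*(12*(-7) + 86) = 34*(-84 + 86) = 34*2 = 68)
(43941/(-21591) - 13634)/(b - 15367) = (43941/(-21591) - 13634)/(68 - 15367) = (43941*(-1/21591) - 13634)/(-15299) = (-14647/7197 - 13634)*(-1/15299) = -98138545/7197*(-1/15299) = 98138545/110106903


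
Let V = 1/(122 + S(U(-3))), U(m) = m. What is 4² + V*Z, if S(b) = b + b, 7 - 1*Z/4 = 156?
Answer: 315/29 ≈ 10.862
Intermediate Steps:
Z = -596 (Z = 28 - 4*156 = 28 - 624 = -596)
S(b) = 2*b
V = 1/116 (V = 1/(122 + 2*(-3)) = 1/(122 - 6) = 1/116 ≈ 0.0086207)
4² + V*Z = 4² + (1/116)*(-596) = 16 - 149/29 = 315/29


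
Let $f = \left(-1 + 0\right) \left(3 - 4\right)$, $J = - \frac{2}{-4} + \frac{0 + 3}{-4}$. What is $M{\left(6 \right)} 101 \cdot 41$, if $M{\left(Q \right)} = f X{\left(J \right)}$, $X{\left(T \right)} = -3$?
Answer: $-12423$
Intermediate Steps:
$J = - \frac{1}{4}$ ($J = \left(-2\right) \left(- \frac{1}{4}\right) + 3 \left(- \frac{1}{4}\right) = \frac{1}{2} - \frac{3}{4} = - \frac{1}{4} \approx -0.25$)
$f = 1$ ($f = \left(-1\right) \left(-1\right) = 1$)
$M{\left(Q \right)} = -3$ ($M{\left(Q \right)} = 1 \left(-3\right) = -3$)
$M{\left(6 \right)} 101 \cdot 41 = \left(-3\right) 101 \cdot 41 = \left(-303\right) 41 = -12423$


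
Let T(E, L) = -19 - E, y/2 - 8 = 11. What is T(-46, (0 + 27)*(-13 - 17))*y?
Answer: 1026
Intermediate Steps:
y = 38 (y = 16 + 2*11 = 16 + 22 = 38)
T(-46, (0 + 27)*(-13 - 17))*y = (-19 - 1*(-46))*38 = (-19 + 46)*38 = 27*38 = 1026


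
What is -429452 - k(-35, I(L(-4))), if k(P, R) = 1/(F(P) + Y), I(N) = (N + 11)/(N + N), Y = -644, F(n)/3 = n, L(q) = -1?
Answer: -321659547/749 ≈ -4.2945e+5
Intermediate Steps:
F(n) = 3*n
I(N) = (11 + N)/(2*N) (I(N) = (11 + N)/((2*N)) = (11 + N)*(1/(2*N)) = (11 + N)/(2*N))
k(P, R) = 1/(-644 + 3*P) (k(P, R) = 1/(3*P - 644) = 1/(-644 + 3*P))
-429452 - k(-35, I(L(-4))) = -429452 - 1/(-644 + 3*(-35)) = -429452 - 1/(-644 - 105) = -429452 - 1/(-749) = -429452 - 1*(-1/749) = -429452 + 1/749 = -321659547/749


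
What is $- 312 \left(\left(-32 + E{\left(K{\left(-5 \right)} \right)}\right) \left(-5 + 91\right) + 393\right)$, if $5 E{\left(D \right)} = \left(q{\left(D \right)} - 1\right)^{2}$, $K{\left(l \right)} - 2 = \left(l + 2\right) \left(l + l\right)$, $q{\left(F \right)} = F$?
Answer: $- \frac{22105512}{5} \approx -4.4211 \cdot 10^{6}$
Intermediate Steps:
$K{\left(l \right)} = 2 + 2 l \left(2 + l\right)$ ($K{\left(l \right)} = 2 + \left(l + 2\right) \left(l + l\right) = 2 + \left(2 + l\right) 2 l = 2 + 2 l \left(2 + l\right)$)
$E{\left(D \right)} = \frac{\left(-1 + D\right)^{2}}{5}$ ($E{\left(D \right)} = \frac{\left(D - 1\right)^{2}}{5} = \frac{\left(-1 + D\right)^{2}}{5}$)
$- 312 \left(\left(-32 + E{\left(K{\left(-5 \right)} \right)}\right) \left(-5 + 91\right) + 393\right) = - 312 \left(\left(-32 + \frac{\left(-1 + \left(2 + 2 \left(-5\right)^{2} + 4 \left(-5\right)\right)\right)^{2}}{5}\right) \left(-5 + 91\right) + 393\right) = - 312 \left(\left(-32 + \frac{\left(-1 + \left(2 + 2 \cdot 25 - 20\right)\right)^{2}}{5}\right) 86 + 393\right) = - 312 \left(\left(-32 + \frac{\left(-1 + \left(2 + 50 - 20\right)\right)^{2}}{5}\right) 86 + 393\right) = - 312 \left(\left(-32 + \frac{\left(-1 + 32\right)^{2}}{5}\right) 86 + 393\right) = - 312 \left(\left(-32 + \frac{31^{2}}{5}\right) 86 + 393\right) = - 312 \left(\left(-32 + \frac{1}{5} \cdot 961\right) 86 + 393\right) = - 312 \left(\left(-32 + \frac{961}{5}\right) 86 + 393\right) = - 312 \left(\frac{801}{5} \cdot 86 + 393\right) = - 312 \left(\frac{68886}{5} + 393\right) = \left(-312\right) \frac{70851}{5} = - \frac{22105512}{5}$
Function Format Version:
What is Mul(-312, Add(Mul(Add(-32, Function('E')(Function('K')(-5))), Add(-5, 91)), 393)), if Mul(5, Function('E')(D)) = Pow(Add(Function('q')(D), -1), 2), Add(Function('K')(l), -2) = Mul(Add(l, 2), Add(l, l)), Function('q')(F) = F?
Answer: Rational(-22105512, 5) ≈ -4.4211e+6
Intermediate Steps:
Function('K')(l) = Add(2, Mul(2, l, Add(2, l))) (Function('K')(l) = Add(2, Mul(Add(l, 2), Add(l, l))) = Add(2, Mul(Add(2, l), Mul(2, l))) = Add(2, Mul(2, l, Add(2, l))))
Function('E')(D) = Mul(Rational(1, 5), Pow(Add(-1, D), 2)) (Function('E')(D) = Mul(Rational(1, 5), Pow(Add(D, -1), 2)) = Mul(Rational(1, 5), Pow(Add(-1, D), 2)))
Mul(-312, Add(Mul(Add(-32, Function('E')(Function('K')(-5))), Add(-5, 91)), 393)) = Mul(-312, Add(Mul(Add(-32, Mul(Rational(1, 5), Pow(Add(-1, Add(2, Mul(2, Pow(-5, 2)), Mul(4, -5))), 2))), Add(-5, 91)), 393)) = Mul(-312, Add(Mul(Add(-32, Mul(Rational(1, 5), Pow(Add(-1, Add(2, Mul(2, 25), -20)), 2))), 86), 393)) = Mul(-312, Add(Mul(Add(-32, Mul(Rational(1, 5), Pow(Add(-1, Add(2, 50, -20)), 2))), 86), 393)) = Mul(-312, Add(Mul(Add(-32, Mul(Rational(1, 5), Pow(Add(-1, 32), 2))), 86), 393)) = Mul(-312, Add(Mul(Add(-32, Mul(Rational(1, 5), Pow(31, 2))), 86), 393)) = Mul(-312, Add(Mul(Add(-32, Mul(Rational(1, 5), 961)), 86), 393)) = Mul(-312, Add(Mul(Add(-32, Rational(961, 5)), 86), 393)) = Mul(-312, Add(Mul(Rational(801, 5), 86), 393)) = Mul(-312, Add(Rational(68886, 5), 393)) = Mul(-312, Rational(70851, 5)) = Rational(-22105512, 5)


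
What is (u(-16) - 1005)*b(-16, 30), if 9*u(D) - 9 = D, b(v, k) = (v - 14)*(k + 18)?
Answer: 1448320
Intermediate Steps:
b(v, k) = (-14 + v)*(18 + k)
u(D) = 1 + D/9
(u(-16) - 1005)*b(-16, 30) = ((1 + (1/9)*(-16)) - 1005)*(-252 - 14*30 + 18*(-16) + 30*(-16)) = ((1 - 16/9) - 1005)*(-252 - 420 - 288 - 480) = (-7/9 - 1005)*(-1440) = -9052/9*(-1440) = 1448320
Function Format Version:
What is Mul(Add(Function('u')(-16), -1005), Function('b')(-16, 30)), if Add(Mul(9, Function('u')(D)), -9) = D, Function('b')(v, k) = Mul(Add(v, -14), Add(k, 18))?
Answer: 1448320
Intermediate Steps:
Function('b')(v, k) = Mul(Add(-14, v), Add(18, k))
Function('u')(D) = Add(1, Mul(Rational(1, 9), D))
Mul(Add(Function('u')(-16), -1005), Function('b')(-16, 30)) = Mul(Add(Add(1, Mul(Rational(1, 9), -16)), -1005), Add(-252, Mul(-14, 30), Mul(18, -16), Mul(30, -16))) = Mul(Add(Add(1, Rational(-16, 9)), -1005), Add(-252, -420, -288, -480)) = Mul(Add(Rational(-7, 9), -1005), -1440) = Mul(Rational(-9052, 9), -1440) = 1448320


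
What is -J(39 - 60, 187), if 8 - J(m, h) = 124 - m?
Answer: 137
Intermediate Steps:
J(m, h) = -116 + m (J(m, h) = 8 - (124 - m) = 8 + (-124 + m) = -116 + m)
-J(39 - 60, 187) = -(-116 + (39 - 60)) = -(-116 - 21) = -1*(-137) = 137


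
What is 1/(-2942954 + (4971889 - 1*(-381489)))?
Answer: 1/2410424 ≈ 4.1486e-7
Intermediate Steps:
1/(-2942954 + (4971889 - 1*(-381489))) = 1/(-2942954 + (4971889 + 381489)) = 1/(-2942954 + 5353378) = 1/2410424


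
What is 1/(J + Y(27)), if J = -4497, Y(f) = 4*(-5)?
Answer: -1/4517 ≈ -0.00022139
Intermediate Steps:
Y(f) = -20
1/(J + Y(27)) = 1/(-4497 - 20) = 1/(-4517) = -1/4517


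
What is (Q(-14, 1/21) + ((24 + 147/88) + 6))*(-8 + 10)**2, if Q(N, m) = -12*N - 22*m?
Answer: 367055/462 ≈ 794.49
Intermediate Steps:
Q(N, m) = -22*m - 12*N
(Q(-14, 1/21) + ((24 + 147/88) + 6))*(-8 + 10)**2 = ((-22/21 - 12*(-14)) + ((24 + 147/88) + 6))*(-8 + 10)**2 = ((-22*1/21 + 168) + ((24 + 147*(1/88)) + 6))*2**2 = ((-22/21 + 168) + ((24 + 147/88) + 6))*4 = (3506/21 + (2259/88 + 6))*4 = (3506/21 + 2787/88)*4 = (367055/1848)*4 = 367055/462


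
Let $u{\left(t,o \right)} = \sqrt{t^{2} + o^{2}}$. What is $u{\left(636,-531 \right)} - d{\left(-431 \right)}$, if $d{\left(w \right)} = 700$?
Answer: $-700 + 3 \sqrt{76273} \approx 128.53$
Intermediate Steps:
$u{\left(t,o \right)} = \sqrt{o^{2} + t^{2}}$
$u{\left(636,-531 \right)} - d{\left(-431 \right)} = \sqrt{\left(-531\right)^{2} + 636^{2}} - 700 = \sqrt{281961 + 404496} - 700 = \sqrt{686457} - 700 = 3 \sqrt{76273} - 700 = -700 + 3 \sqrt{76273}$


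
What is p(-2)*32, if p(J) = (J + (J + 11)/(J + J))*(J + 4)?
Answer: -272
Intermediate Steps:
p(J) = (4 + J)*(J + (11 + J)/(2*J)) (p(J) = (J + (11 + J)/((2*J)))*(4 + J) = (J + (11 + J)*(1/(2*J)))*(4 + J) = (J + (11 + J)/(2*J))*(4 + J) = (4 + J)*(J + (11 + J)/(2*J)))
p(-2)*32 = (15/2 + (-2)² + 22/(-2) + (9/2)*(-2))*32 = (15/2 + 4 + 22*(-½) - 9)*32 = (15/2 + 4 - 11 - 9)*32 = -17/2*32 = -272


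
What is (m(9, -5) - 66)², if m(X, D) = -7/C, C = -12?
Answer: 616225/144 ≈ 4279.3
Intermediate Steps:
m(X, D) = 7/12 (m(X, D) = -7/(-12) = -7*(-1/12) = 7/12)
(m(9, -5) - 66)² = (7/12 - 66)² = (-785/12)² = 616225/144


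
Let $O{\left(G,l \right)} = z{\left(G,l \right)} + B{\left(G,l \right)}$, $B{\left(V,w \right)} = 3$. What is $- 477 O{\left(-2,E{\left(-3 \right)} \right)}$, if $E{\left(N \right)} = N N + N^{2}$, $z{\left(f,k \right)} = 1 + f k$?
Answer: $15264$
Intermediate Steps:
$E{\left(N \right)} = 2 N^{2}$ ($E{\left(N \right)} = N^{2} + N^{2} = 2 N^{2}$)
$O{\left(G,l \right)} = 4 + G l$ ($O{\left(G,l \right)} = \left(1 + G l\right) + 3 = 4 + G l$)
$- 477 O{\left(-2,E{\left(-3 \right)} \right)} = - 477 \left(4 - 2 \cdot 2 \left(-3\right)^{2}\right) = - 477 \left(4 - 2 \cdot 2 \cdot 9\right) = - 477 \left(4 - 36\right) = \left(-477\right) \left(-32\right) = 15264$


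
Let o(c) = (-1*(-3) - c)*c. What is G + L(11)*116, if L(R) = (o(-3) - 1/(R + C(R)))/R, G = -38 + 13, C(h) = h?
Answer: -26051/121 ≈ -215.30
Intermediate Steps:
G = -25
o(c) = c*(3 - c) (o(c) = (3 - c)*c = c*(3 - c))
L(R) = (-18 - 1/(2*R))/R (L(R) = (-3*(3 - 1*(-3)) - 1/(R + R))/R = (-3*(3 + 3) - 1/(2*R))/R = (-3*6 - 1/(2*R))/R = (-18 - 1/(2*R))/R)
G + L(11)*116 = -25 + ((1/2)*(-1 - 36*11)/11**2)*116 = -25 + ((1/2)*(1/121)*(-1 - 396))*116 = -25 + ((1/2)*(1/121)*(-397))*116 = -25 - 397/242*116 = -25 - 23026/121 = -26051/121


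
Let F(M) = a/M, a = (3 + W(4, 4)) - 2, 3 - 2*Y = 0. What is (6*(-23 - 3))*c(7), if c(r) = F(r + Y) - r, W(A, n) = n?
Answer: 17004/17 ≈ 1000.2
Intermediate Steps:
Y = 3/2 (Y = 3/2 - ½*0 = 3/2 + 0 = 3/2 ≈ 1.5000)
a = 5 (a = (3 + 4) - 2 = 7 - 2 = 5)
F(M) = 5/M
c(r) = -r + 5/(3/2 + r) (c(r) = 5/(r + 3/2) - r = 5/(3/2 + r) - r = -r + 5/(3/2 + r))
(6*(-23 - 3))*c(7) = (6*(-23 - 3))*((10 - 1*7*(3 + 2*7))/(3 + 2*7)) = (6*(-26))*((10 - 1*7*(3 + 14))/(3 + 14)) = -156*(10 - 1*7*17)/17 = -156*(10 - 119)/17 = -156*(-109)/17 = -156*(-109/17) = 17004/17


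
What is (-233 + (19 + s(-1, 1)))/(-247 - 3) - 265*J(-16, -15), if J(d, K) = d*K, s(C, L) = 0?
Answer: -7949893/125 ≈ -63599.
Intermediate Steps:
J(d, K) = K*d
(-233 + (19 + s(-1, 1)))/(-247 - 3) - 265*J(-16, -15) = (-233 + (19 + 0))/(-247 - 3) - (-3975)*(-16) = (-233 + 19)/(-250) - 265*240 = -214*(-1/250) - 63600 = 107/125 - 63600 = -7949893/125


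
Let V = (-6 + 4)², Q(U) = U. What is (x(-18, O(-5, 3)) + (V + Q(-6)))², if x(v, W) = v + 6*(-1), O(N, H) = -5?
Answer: 676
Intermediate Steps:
x(v, W) = -6 + v (x(v, W) = v - 6 = -6 + v)
V = 4 (V = (-2)² = 4)
(x(-18, O(-5, 3)) + (V + Q(-6)))² = ((-6 - 18) + (4 - 6))² = (-24 - 2)² = (-26)² = 676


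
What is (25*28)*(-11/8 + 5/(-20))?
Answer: -2275/2 ≈ -1137.5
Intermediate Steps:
(25*28)*(-11/8 + 5/(-20)) = 700*(-11*⅛ + 5*(-1/20)) = 700*(-11/8 - ¼) = 700*(-13/8) = -2275/2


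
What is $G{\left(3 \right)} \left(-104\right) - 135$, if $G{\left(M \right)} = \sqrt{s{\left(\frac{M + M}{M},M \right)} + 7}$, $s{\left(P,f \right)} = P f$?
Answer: $-135 - 104 \sqrt{13} \approx -509.98$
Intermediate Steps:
$G{\left(M \right)} = \sqrt{7 + 2 M}$ ($G{\left(M \right)} = \sqrt{\frac{M + M}{M} M + 7} = \sqrt{\frac{2 M}{M} M + 7} = \sqrt{2 M + 7} = \sqrt{7 + 2 M}$)
$G{\left(3 \right)} \left(-104\right) - 135 = \sqrt{7 + 2 \cdot 3} \left(-104\right) - 135 = \sqrt{7 + 6} \left(-104\right) - 135 = \sqrt{13} \left(-104\right) - 135 = - 104 \sqrt{13} - 135 = -135 - 104 \sqrt{13}$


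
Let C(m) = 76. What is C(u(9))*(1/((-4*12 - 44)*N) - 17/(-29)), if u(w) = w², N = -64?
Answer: 1902375/42688 ≈ 44.565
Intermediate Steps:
C(u(9))*(1/((-4*12 - 44)*N) - 17/(-29)) = 76*(1/(-4*12 - 44*(-64)) - 17/(-29)) = 76*(-1/64/(-48 - 44) - 17*(-1/29)) = 76*(-1/64/(-92) + 17/29) = 76*(-1/92*(-1/64) + 17/29) = 76*(1/5888 + 17/29) = 76*(100125/170752) = 1902375/42688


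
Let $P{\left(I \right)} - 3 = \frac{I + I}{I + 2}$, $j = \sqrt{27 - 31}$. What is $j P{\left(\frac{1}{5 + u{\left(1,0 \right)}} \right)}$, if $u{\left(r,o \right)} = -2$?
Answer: $\frac{46 i}{7} \approx 6.5714 i$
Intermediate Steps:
$j = 2 i$ ($j = \sqrt{-4} = 2 i \approx 2.0 i$)
$P{\left(I \right)} = 3 + \frac{2 I}{2 + I}$ ($P{\left(I \right)} = 3 + \frac{I + I}{I + 2} = 3 + \frac{2 I}{2 + I}$)
$j P{\left(\frac{1}{5 + u{\left(1,0 \right)}} \right)} = 2 i \frac{6 + \frac{5}{5 - 2}}{2 + \frac{1}{5 - 2}} = 2 i \frac{6 + \frac{5}{3}}{2 + \frac{1}{3}} = 2 i \frac{6 + 5 \cdot \frac{1}{3}}{2 + \frac{1}{3}} = 2 i \frac{6 + \frac{5}{3}}{\frac{7}{3}} = 2 i \frac{3}{7} \cdot \frac{23}{3} = 2 i \frac{23}{7} = \frac{46 i}{7}$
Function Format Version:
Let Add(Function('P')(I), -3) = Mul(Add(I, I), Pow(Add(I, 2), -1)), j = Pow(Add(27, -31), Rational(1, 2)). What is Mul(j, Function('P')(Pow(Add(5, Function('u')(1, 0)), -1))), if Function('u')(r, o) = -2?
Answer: Mul(Rational(46, 7), I) ≈ Mul(6.5714, I)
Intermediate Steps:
j = Mul(2, I) (j = Pow(-4, Rational(1, 2)) = Mul(2, I) ≈ Mul(2.0000, I))
Function('P')(I) = Add(3, Mul(2, I, Pow(Add(2, I), -1))) (Function('P')(I) = Add(3, Mul(Add(I, I), Pow(Add(I, 2), -1))) = Add(3, Mul(Mul(2, I), Pow(Add(2, I), -1))) = Add(3, Mul(2, I, Pow(Add(2, I), -1))))
Mul(j, Function('P')(Pow(Add(5, Function('u')(1, 0)), -1))) = Mul(Mul(2, I), Mul(Pow(Add(2, Pow(Add(5, -2), -1)), -1), Add(6, Mul(5, Pow(Add(5, -2), -1))))) = Mul(Mul(2, I), Mul(Pow(Add(2, Pow(3, -1)), -1), Add(6, Mul(5, Pow(3, -1))))) = Mul(Mul(2, I), Mul(Pow(Add(2, Rational(1, 3)), -1), Add(6, Mul(5, Rational(1, 3))))) = Mul(Mul(2, I), Mul(Pow(Rational(7, 3), -1), Add(6, Rational(5, 3)))) = Mul(Mul(2, I), Mul(Rational(3, 7), Rational(23, 3))) = Mul(Mul(2, I), Rational(23, 7)) = Mul(Rational(46, 7), I)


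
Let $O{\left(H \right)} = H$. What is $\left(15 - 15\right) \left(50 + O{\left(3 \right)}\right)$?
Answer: $0$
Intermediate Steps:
$\left(15 - 15\right) \left(50 + O{\left(3 \right)}\right) = \left(15 - 15\right) \left(50 + 3\right) = 0 \cdot 53 = 0$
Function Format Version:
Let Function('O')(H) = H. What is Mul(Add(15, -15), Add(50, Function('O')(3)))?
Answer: 0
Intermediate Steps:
Mul(Add(15, -15), Add(50, Function('O')(3))) = Mul(Add(15, -15), Add(50, 3)) = Mul(0, 53) = 0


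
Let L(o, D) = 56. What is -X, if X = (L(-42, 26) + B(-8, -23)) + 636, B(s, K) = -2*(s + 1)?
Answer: -706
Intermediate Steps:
B(s, K) = -2 - 2*s (B(s, K) = -2*(1 + s) = -2 - 2*s)
X = 706 (X = (56 + (-2 - 2*(-8))) + 636 = (56 + (-2 + 16)) + 636 = (56 + 14) + 636 = 70 + 636 = 706)
-X = -1*706 = -706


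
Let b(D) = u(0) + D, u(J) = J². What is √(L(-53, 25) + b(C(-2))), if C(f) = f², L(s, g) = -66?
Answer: I*√62 ≈ 7.874*I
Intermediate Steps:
b(D) = D (b(D) = 0² + D = 0 + D = D)
√(L(-53, 25) + b(C(-2))) = √(-66 + (-2)²) = √(-66 + 4) = √(-62) = I*√62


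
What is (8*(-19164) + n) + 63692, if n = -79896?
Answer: -169516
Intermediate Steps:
(8*(-19164) + n) + 63692 = (8*(-19164) - 79896) + 63692 = (-153312 - 79896) + 63692 = -233208 + 63692 = -169516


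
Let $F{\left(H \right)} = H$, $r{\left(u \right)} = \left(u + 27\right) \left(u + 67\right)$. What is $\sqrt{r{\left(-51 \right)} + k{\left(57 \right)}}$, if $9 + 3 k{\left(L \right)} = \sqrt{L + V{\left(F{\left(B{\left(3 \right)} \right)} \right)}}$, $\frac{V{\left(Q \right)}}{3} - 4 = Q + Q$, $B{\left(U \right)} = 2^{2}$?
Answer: $\frac{\sqrt{-3483 + 3 \sqrt{93}}}{3} \approx 19.59 i$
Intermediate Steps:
$B{\left(U \right)} = 4$
$r{\left(u \right)} = \left(27 + u\right) \left(67 + u\right)$
$V{\left(Q \right)} = 12 + 6 Q$ ($V{\left(Q \right)} = 12 + 3 \left(Q + Q\right) = 12 + 3 \cdot 2 Q = 12 + 6 Q$)
$k{\left(L \right)} = -3 + \frac{\sqrt{36 + L}}{3}$ ($k{\left(L \right)} = -3 + \frac{\sqrt{L + \left(12 + 6 \cdot 4\right)}}{3} = -3 + \frac{\sqrt{L + \left(12 + 24\right)}}{3} = -3 + \frac{\sqrt{L + 36}}{3} = -3 + \frac{\sqrt{36 + L}}{3}$)
$\sqrt{r{\left(-51 \right)} + k{\left(57 \right)}} = \sqrt{\left(1809 + \left(-51\right)^{2} + 94 \left(-51\right)\right) - \left(3 - \frac{\sqrt{36 + 57}}{3}\right)} = \sqrt{\left(1809 + 2601 - 4794\right) - \left(3 - \frac{\sqrt{93}}{3}\right)} = \sqrt{-384 - \left(3 - \frac{\sqrt{93}}{3}\right)} = \sqrt{-387 + \frac{\sqrt{93}}{3}}$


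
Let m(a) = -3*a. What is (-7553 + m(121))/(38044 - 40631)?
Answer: 7916/2587 ≈ 3.0599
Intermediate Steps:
(-7553 + m(121))/(38044 - 40631) = (-7553 - 3*121)/(38044 - 40631) = (-7553 - 363)/(-2587) = -7916*(-1/2587) = 7916/2587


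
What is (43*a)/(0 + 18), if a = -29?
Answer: -1247/18 ≈ -69.278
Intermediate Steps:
(43*a)/(0 + 18) = (43*(-29))/(0 + 18) = -1247/18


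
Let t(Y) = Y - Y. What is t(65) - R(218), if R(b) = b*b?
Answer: -47524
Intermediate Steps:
t(Y) = 0
R(b) = b²
t(65) - R(218) = 0 - 1*218² = 0 - 1*47524 = 0 - 47524 = -47524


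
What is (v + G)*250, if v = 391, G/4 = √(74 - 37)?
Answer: 97750 + 1000*√37 ≈ 1.0383e+5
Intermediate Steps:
G = 4*√37 (G = 4*√(74 - 37) = 4*√37 ≈ 24.331)
(v + G)*250 = (391 + 4*√37)*250 = 97750 + 1000*√37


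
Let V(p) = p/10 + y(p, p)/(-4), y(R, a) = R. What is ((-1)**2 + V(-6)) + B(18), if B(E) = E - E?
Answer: 19/10 ≈ 1.9000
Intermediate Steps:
B(E) = 0
V(p) = -3*p/20 (V(p) = p/10 + p/(-4) = p*(1/10) + p*(-1/4) = p/10 - p/4 = -3*p/20)
((-1)**2 + V(-6)) + B(18) = ((-1)**2 - 3/20*(-6)) + 0 = (1 + 9/10) + 0 = 19/10 + 0 = 19/10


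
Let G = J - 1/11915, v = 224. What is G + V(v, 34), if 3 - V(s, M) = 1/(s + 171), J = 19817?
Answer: 18656266238/941285 ≈ 19820.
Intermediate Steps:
V(s, M) = 3 - 1/(171 + s) (V(s, M) = 3 - 1/(s + 171) = 3 - 1/(171 + s))
G = 236119554/11915 (G = 19817 - 1/11915 = 236119554/11915 ≈ 19817.)
G + V(v, 34) = 236119554/11915 + (512 + 3*224)/(171 + 224) = 236119554/11915 + (512 + 672)/395 = 236119554/11915 + (1/395)*1184 = 236119554/11915 + 1184/395 = 18656266238/941285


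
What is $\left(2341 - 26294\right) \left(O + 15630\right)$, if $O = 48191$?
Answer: $-1528704413$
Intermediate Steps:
$\left(2341 - 26294\right) \left(O + 15630\right) = \left(2341 - 26294\right) \left(48191 + 15630\right) = \left(-23953\right) 63821 = -1528704413$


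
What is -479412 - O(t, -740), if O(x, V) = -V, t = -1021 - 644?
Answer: -480152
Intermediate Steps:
t = -1665
-479412 - O(t, -740) = -479412 - (-1)*(-740) = -479412 - 1*740 = -479412 - 740 = -480152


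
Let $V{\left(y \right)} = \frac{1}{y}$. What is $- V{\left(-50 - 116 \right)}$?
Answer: $\frac{1}{166} \approx 0.0060241$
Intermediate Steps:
$- V{\left(-50 - 116 \right)} = - \frac{1}{-50 - 116} = - \frac{1}{-166} = \left(-1\right) \left(- \frac{1}{166}\right) = \frac{1}{166}$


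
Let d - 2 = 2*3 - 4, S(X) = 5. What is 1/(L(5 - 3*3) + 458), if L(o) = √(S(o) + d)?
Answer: 1/461 ≈ 0.0021692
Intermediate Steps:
d = 4 (d = 2 + (2*3 - 4) = 2 + (6 - 4) = 2 + 2 = 4)
L(o) = 3 (L(o) = √(5 + 4) = √9 = 3)
1/(L(5 - 3*3) + 458) = 1/(3 + 458) = 1/461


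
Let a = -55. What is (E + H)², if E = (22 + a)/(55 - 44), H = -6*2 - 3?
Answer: 324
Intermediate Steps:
H = -15 (H = -12 - 3 = -15)
E = -3 (E = (22 - 55)/(55 - 44) = -33/11 = -33*1/11 = -3)
(E + H)² = (-3 - 15)² = (-18)² = 324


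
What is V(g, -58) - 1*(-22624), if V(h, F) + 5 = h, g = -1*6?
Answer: 22613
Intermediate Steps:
g = -6
V(h, F) = -5 + h
V(g, -58) - 1*(-22624) = (-5 - 6) - 1*(-22624) = -11 + 22624 = 22613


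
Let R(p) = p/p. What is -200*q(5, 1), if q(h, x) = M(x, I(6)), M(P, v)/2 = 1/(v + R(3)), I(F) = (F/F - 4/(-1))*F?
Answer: -400/31 ≈ -12.903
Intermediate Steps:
R(p) = 1
I(F) = 5*F (I(F) = (1 - 4*(-1))*F = (1 + 4)*F = 5*F)
M(P, v) = 2/(1 + v) (M(P, v) = 2/(v + 1) = 2/(1 + v))
q(h, x) = 2/31 (q(h, x) = 2/(1 + 5*6) = 2/(1 + 30) = 2/31)
-200*q(5, 1) = -200*2/31 = -400/31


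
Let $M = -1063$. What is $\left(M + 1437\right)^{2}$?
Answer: $139876$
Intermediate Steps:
$\left(M + 1437\right)^{2} = \left(-1063 + 1437\right)^{2} = 374^{2} = 139876$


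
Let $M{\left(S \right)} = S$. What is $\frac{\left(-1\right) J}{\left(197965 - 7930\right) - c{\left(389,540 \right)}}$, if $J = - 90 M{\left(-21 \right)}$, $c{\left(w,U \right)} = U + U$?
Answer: $- \frac{42}{4199} \approx -0.010002$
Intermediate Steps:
$c{\left(w,U \right)} = 2 U$
$J = 1890$ ($J = \left(-90\right) \left(-21\right) = 1890$)
$\frac{\left(-1\right) J}{\left(197965 - 7930\right) - c{\left(389,540 \right)}} = \frac{\left(-1\right) 1890}{\left(197965 - 7930\right) - 2 \cdot 540} = - \frac{1890}{190035 - 1080} = - \frac{1890}{188955} = \left(-1890\right) \frac{1}{188955} = - \frac{42}{4199}$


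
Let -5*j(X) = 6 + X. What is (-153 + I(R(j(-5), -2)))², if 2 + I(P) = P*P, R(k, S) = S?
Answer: 22801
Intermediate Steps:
j(X) = -6/5 - X/5 (j(X) = -(6 + X)/5 = -6/5 - X/5)
I(P) = -2 + P² (I(P) = -2 + P*P = -2 + P²)
(-153 + I(R(j(-5), -2)))² = (-153 + (-2 + (-2)²))² = (-153 + (-2 + 4))² = (-153 + 2)² = (-151)² = 22801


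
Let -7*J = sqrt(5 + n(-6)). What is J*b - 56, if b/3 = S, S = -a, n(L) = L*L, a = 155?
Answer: -56 + 465*sqrt(41)/7 ≈ 369.35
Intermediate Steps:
n(L) = L**2
S = -155 (S = -1*155 = -155)
J = -sqrt(41)/7 (J = -sqrt(5 + (-6)**2)/7 = -sqrt(5 + 36)/7 = -sqrt(41)/7 ≈ -0.91473)
b = -465 (b = 3*(-155) = -465)
J*b - 56 = -sqrt(41)/7*(-465) - 56 = 465*sqrt(41)/7 - 56 = -56 + 465*sqrt(41)/7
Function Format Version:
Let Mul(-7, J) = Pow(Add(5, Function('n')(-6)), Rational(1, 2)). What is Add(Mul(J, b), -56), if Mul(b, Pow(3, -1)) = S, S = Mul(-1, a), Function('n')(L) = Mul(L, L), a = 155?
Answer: Add(-56, Mul(Rational(465, 7), Pow(41, Rational(1, 2)))) ≈ 369.35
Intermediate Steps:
Function('n')(L) = Pow(L, 2)
S = -155 (S = Mul(-1, 155) = -155)
J = Mul(Rational(-1, 7), Pow(41, Rational(1, 2))) (J = Mul(Rational(-1, 7), Pow(Add(5, Pow(-6, 2)), Rational(1, 2))) = Mul(Rational(-1, 7), Pow(Add(5, 36), Rational(1, 2))) = Mul(Rational(-1, 7), Pow(41, Rational(1, 2))) ≈ -0.91473)
b = -465 (b = Mul(3, -155) = -465)
Add(Mul(J, b), -56) = Add(Mul(Mul(Rational(-1, 7), Pow(41, Rational(1, 2))), -465), -56) = Add(Mul(Rational(465, 7), Pow(41, Rational(1, 2))), -56) = Add(-56, Mul(Rational(465, 7), Pow(41, Rational(1, 2))))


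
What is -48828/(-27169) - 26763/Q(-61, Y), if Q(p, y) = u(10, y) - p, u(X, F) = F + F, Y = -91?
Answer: 66639285/298859 ≈ 222.98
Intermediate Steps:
u(X, F) = 2*F
Q(p, y) = -p + 2*y (Q(p, y) = 2*y - p = -p + 2*y)
-48828/(-27169) - 26763/Q(-61, Y) = -48828/(-27169) - 26763/(-1*(-61) + 2*(-91)) = -48828*(-1/27169) - 26763/(61 - 182) = 48828/27169 - 26763/(-121) = 48828/27169 - 26763*(-1/121) = 48828/27169 + 2433/11 = 66639285/298859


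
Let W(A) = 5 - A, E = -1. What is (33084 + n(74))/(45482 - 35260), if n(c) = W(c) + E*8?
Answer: 33007/10222 ≈ 3.2290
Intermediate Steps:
n(c) = -3 - c (n(c) = (5 - c) - 1*8 = (5 - c) - 8 = -3 - c)
(33084 + n(74))/(45482 - 35260) = (33084 + (-3 - 1*74))/(45482 - 35260) = (33084 + (-3 - 74))/10222 = (33084 - 77)*(1/10222) = 33007*(1/10222) = 33007/10222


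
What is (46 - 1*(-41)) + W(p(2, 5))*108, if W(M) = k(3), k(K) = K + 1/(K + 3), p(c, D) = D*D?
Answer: 429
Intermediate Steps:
p(c, D) = D²
k(K) = K + 1/(3 + K)
W(M) = 19/6 (W(M) = (1 + 3² + 3*3)/(3 + 3) = (1 + 9 + 9)/6 = (⅙)*19 = 19/6)
(46 - 1*(-41)) + W(p(2, 5))*108 = (46 - 1*(-41)) + (19/6)*108 = (46 + 41) + 342 = 87 + 342 = 429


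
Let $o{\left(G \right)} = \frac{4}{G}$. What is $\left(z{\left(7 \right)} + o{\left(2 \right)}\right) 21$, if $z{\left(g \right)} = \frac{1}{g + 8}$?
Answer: $\frac{217}{5} \approx 43.4$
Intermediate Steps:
$z{\left(g \right)} = \frac{1}{8 + g}$
$\left(z{\left(7 \right)} + o{\left(2 \right)}\right) 21 = \left(\frac{1}{8 + 7} + \frac{4}{2}\right) 21 = \left(\frac{1}{15} + 4 \cdot \frac{1}{2}\right) 21 = \left(\frac{1}{15} + 2\right) 21 = \frac{31}{15} \cdot 21 = \frac{217}{5}$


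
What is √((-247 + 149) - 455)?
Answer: I*√553 ≈ 23.516*I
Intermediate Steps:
√((-247 + 149) - 455) = √(-98 - 455) = √(-553) = I*√553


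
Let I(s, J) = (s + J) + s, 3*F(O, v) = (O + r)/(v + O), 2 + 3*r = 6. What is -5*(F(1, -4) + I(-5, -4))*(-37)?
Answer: -71225/27 ≈ -2638.0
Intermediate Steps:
r = 4/3 (r = -⅔ + (⅓)*6 = -⅔ + 2 = 4/3 ≈ 1.3333)
F(O, v) = (4/3 + O)/(3*(O + v)) (F(O, v) = ((O + 4/3)/(v + O))/3 = ((4/3 + O)/(O + v))/3 = (4/3 + O)/(3*(O + v)))
I(s, J) = J + 2*s (I(s, J) = (J + s) + s = J + 2*s)
-5*(F(1, -4) + I(-5, -4))*(-37) = -5*((4/9 + (⅓)*1)/(1 - 4) + (-4 + 2*(-5)))*(-37) = -5*((4/9 + ⅓)/(-3) + (-4 - 10))*(-37) = -5*(-⅓*7/9 - 14)*(-37) = -5*(-7/27 - 14)*(-37) = -5*(-385/27)*(-37) = (1925/27)*(-37) = -71225/27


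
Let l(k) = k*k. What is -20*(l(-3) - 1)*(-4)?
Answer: 640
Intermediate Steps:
l(k) = k²
-20*(l(-3) - 1)*(-4) = -20*((-3)² - 1)*(-4) = -20*(9 - 1)*(-4) = -160*(-4) = -20*(-32) = 640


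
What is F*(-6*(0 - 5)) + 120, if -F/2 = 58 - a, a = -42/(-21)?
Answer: -3240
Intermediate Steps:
a = 2 (a = -42*(-1/21) = 2)
F = -112 (F = -2*(58 - 1*2) = -2*(58 - 2) = -2*56 = -112)
F*(-6*(0 - 5)) + 120 = -(-672)*(0 - 5) + 120 = -(-672)*(-5) + 120 = -112*30 + 120 = -3360 + 120 = -3240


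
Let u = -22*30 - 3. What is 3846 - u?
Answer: 4509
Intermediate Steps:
u = -663 (u = -660 - 3 = -663)
3846 - u = 3846 - 1*(-663) = 3846 + 663 = 4509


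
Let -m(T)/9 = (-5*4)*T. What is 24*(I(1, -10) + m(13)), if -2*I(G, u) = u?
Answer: 56280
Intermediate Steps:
I(G, u) = -u/2
m(T) = 180*T (m(T) = -9*(-5*4)*T = -(-180)*T = 180*T)
24*(I(1, -10) + m(13)) = 24*(-½*(-10) + 180*13) = 24*(5 + 2340) = 24*2345 = 56280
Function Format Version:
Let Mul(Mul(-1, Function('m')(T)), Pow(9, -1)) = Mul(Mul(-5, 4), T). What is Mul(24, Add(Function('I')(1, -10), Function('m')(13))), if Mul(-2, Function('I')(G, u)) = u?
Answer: 56280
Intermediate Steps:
Function('I')(G, u) = Mul(Rational(-1, 2), u)
Function('m')(T) = Mul(180, T) (Function('m')(T) = Mul(-9, Mul(Mul(-5, 4), T)) = Mul(-9, Mul(-20, T)) = Mul(180, T))
Mul(24, Add(Function('I')(1, -10), Function('m')(13))) = Mul(24, Add(Mul(Rational(-1, 2), -10), Mul(180, 13))) = Mul(24, Add(5, 2340)) = Mul(24, 2345) = 56280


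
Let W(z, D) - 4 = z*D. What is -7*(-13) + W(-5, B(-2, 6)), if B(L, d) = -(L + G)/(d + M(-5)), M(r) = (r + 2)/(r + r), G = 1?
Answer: 5935/63 ≈ 94.206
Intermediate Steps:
M(r) = (2 + r)/(2*r) (M(r) = (2 + r)/((2*r)) = (2 + r)*(1/(2*r)) = (2 + r)/(2*r))
B(L, d) = -(1 + L)/(3/10 + d) (B(L, d) = -(L + 1)/(d + (½)*(2 - 5)/(-5)) = -(1 + L)/(d + (½)*(-⅕)*(-3)) = -(1 + L)/(d + 3/10) = -(1 + L)/(3/10 + d))
W(z, D) = 4 + D*z (W(z, D) = 4 + z*D = 4 + D*z)
-7*(-13) + W(-5, B(-2, 6)) = -7*(-13) + (4 + (10*(-1 - 1*(-2))/(3 + 10*6))*(-5)) = 91 + (4 + (10*(-1 + 2)/(3 + 60))*(-5)) = 91 + (4 + (10*1/63)*(-5)) = 91 + (4 + (10*(1/63)*1)*(-5)) = 91 + (4 + (10/63)*(-5)) = 91 + (4 - 50/63) = 91 + 202/63 = 5935/63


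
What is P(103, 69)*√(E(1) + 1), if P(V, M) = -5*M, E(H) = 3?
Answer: -690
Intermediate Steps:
P(103, 69)*√(E(1) + 1) = (-5*69)*√(3 + 1) = -345*√4 = -345*2 = -690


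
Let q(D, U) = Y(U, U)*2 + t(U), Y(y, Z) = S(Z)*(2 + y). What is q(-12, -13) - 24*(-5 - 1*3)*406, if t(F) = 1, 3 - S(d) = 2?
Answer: 77931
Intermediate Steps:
S(d) = 1 (S(d) = 3 - 1*2 = 3 - 2 = 1)
Y(y, Z) = 2 + y (Y(y, Z) = 1*(2 + y) = 2 + y)
q(D, U) = 5 + 2*U (q(D, U) = (2 + U)*2 + 1 = (4 + 2*U) + 1 = 5 + 2*U)
q(-12, -13) - 24*(-5 - 1*3)*406 = (5 + 2*(-13)) - 24*(-5 - 1*3)*406 = (5 - 26) - 24*(-5 - 3)*406 = -21 - 24*(-8)*406 = -21 + 192*406 = -21 + 77952 = 77931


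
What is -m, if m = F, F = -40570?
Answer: 40570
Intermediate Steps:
m = -40570
-m = -1*(-40570) = 40570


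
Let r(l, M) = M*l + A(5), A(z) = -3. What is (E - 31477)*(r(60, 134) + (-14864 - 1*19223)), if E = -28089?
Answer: 1551694300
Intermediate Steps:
r(l, M) = -3 + M*l (r(l, M) = M*l - 3 = -3 + M*l)
(E - 31477)*(r(60, 134) + (-14864 - 1*19223)) = (-28089 - 31477)*((-3 + 134*60) + (-14864 - 1*19223)) = -59566*((-3 + 8040) + (-14864 - 19223)) = -59566*(8037 - 34087) = -59566*(-26050) = 1551694300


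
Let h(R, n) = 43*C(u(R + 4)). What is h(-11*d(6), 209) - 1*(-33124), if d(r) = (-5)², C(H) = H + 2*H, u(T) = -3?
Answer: 32737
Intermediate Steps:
C(H) = 3*H
d(r) = 25
h(R, n) = -387 (h(R, n) = 43*(3*(-3)) = 43*(-9) = -387)
h(-11*d(6), 209) - 1*(-33124) = -387 - 1*(-33124) = -387 + 33124 = 32737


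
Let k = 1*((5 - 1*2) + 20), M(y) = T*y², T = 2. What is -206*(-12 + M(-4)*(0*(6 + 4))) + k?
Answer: 2495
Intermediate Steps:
M(y) = 2*y²
k = 23 (k = 1*((5 - 2) + 20) = 1*(3 + 20) = 1*23 = 23)
-206*(-12 + M(-4)*(0*(6 + 4))) + k = -206*(-12 + (2*(-4)²)*(0*(6 + 4))) + 23 = -206*(-12 + (2*16)*(0*10)) + 23 = -206*(-12 + 32*0) + 23 = -206*(-12 + 0) + 23 = -206*(-12) + 23 = 2472 + 23 = 2495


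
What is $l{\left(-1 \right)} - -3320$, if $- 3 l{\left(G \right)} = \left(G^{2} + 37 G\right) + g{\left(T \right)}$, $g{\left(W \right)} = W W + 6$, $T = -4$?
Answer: $\frac{9974}{3} \approx 3324.7$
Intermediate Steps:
$g{\left(W \right)} = 6 + W^{2}$ ($g{\left(W \right)} = W^{2} + 6 = 6 + W^{2}$)
$l{\left(G \right)} = - \frac{22}{3} - \frac{37 G}{3} - \frac{G^{2}}{3}$ ($l{\left(G \right)} = - \frac{\left(G^{2} + 37 G\right) + \left(6 + \left(-4\right)^{2}\right)}{3} = - \frac{\left(G^{2} + 37 G\right) + \left(6 + 16\right)}{3} = - \frac{\left(G^{2} + 37 G\right) + 22}{3} = - \frac{22 + G^{2} + 37 G}{3} = - \frac{22}{3} - \frac{37 G}{3} - \frac{G^{2}}{3}$)
$l{\left(-1 \right)} - -3320 = \left(- \frac{22}{3} - - \frac{37}{3} - \frac{\left(-1\right)^{2}}{3}\right) - -3320 = \left(- \frac{22}{3} + \frac{37}{3} - \frac{1}{3}\right) + 3320 = \frac{14}{3} + 3320 = \frac{9974}{3}$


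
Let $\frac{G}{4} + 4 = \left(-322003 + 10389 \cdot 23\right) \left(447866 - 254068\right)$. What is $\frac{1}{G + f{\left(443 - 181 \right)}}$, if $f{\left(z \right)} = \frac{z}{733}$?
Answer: $- \frac{733}{47193726180682} \approx -1.5532 \cdot 10^{-11}$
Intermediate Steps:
$f{\left(z \right)} = \frac{z}{733}$ ($f{\left(z \right)} = z \frac{1}{733} = \frac{z}{733}$)
$G = -64384346768$ ($G = -16 + 4 \left(-322003 + 10389 \cdot 23\right) \left(447866 - 254068\right) = -16 + 4 \left(-322003 + 238947\right) 193798 = -16 + 4 \left(\left(-83056\right) 193798\right) = -16 + 4 \left(-16096086688\right) = -16 - 64384346752 = -64384346768$)
$\frac{1}{G + f{\left(443 - 181 \right)}} = \frac{1}{-64384346768 + \frac{443 - 181}{733}} = \frac{1}{-64384346768 + \frac{1}{733} \cdot 262} = \frac{1}{-64384346768 + \frac{262}{733}} = \frac{1}{- \frac{47193726180682}{733}} = - \frac{733}{47193726180682}$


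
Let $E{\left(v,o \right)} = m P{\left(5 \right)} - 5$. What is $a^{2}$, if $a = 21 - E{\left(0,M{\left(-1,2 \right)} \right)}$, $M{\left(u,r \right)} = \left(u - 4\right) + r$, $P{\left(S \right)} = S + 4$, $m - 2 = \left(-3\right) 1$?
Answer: $1225$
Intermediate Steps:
$m = -1$ ($m = 2 - 3 = -1$)
$P{\left(S \right)} = 4 + S$
$M{\left(u,r \right)} = -4 + r + u$ ($M{\left(u,r \right)} = \left(-4 + u\right) + r = -4 + r + u$)
$E{\left(v,o \right)} = -14$ ($E{\left(v,o \right)} = - (4 + 5) - 5 = \left(-1\right) 9 - 5 = -9 - 5 = -14$)
$a = 35$ ($a = 21 - -14 = 21 + 14 = 35$)
$a^{2} = 35^{2} = 1225$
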